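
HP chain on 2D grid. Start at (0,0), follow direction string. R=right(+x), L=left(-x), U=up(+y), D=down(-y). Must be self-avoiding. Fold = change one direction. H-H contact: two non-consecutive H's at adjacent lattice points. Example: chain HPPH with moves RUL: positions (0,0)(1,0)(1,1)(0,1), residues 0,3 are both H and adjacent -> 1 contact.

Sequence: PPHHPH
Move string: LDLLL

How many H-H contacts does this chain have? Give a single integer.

Answer: 0

Derivation:
Positions: [(0, 0), (-1, 0), (-1, -1), (-2, -1), (-3, -1), (-4, -1)]
No H-H contacts found.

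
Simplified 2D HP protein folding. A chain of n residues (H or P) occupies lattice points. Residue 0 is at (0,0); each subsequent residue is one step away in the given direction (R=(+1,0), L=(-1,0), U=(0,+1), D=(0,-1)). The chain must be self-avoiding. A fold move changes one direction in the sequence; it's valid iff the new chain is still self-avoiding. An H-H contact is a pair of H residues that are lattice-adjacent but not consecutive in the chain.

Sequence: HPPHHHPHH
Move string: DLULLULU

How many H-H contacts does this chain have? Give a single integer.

Answer: 1

Derivation:
Positions: [(0, 0), (0, -1), (-1, -1), (-1, 0), (-2, 0), (-3, 0), (-3, 1), (-4, 1), (-4, 2)]
H-H contact: residue 0 @(0,0) - residue 3 @(-1, 0)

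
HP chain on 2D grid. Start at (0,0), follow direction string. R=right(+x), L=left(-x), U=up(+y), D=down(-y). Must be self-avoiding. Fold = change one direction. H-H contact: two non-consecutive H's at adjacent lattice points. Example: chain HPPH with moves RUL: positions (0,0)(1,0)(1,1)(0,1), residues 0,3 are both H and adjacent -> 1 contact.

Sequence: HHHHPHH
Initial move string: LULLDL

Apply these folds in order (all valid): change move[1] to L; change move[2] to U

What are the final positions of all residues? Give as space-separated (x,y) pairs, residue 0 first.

Answer: (0,0) (-1,0) (-2,0) (-2,1) (-3,1) (-3,0) (-4,0)

Derivation:
Initial moves: LULLDL
Fold: move[1]->L => LLLLDL (positions: [(0, 0), (-1, 0), (-2, 0), (-3, 0), (-4, 0), (-4, -1), (-5, -1)])
Fold: move[2]->U => LLULDL (positions: [(0, 0), (-1, 0), (-2, 0), (-2, 1), (-3, 1), (-3, 0), (-4, 0)])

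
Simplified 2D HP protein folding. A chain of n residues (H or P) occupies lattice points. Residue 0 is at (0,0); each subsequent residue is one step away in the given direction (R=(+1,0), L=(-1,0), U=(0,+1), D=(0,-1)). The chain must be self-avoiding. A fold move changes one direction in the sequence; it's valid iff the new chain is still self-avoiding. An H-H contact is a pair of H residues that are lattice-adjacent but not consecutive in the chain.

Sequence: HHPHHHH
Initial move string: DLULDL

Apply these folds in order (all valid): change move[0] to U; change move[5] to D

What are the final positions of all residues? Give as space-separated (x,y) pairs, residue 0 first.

Answer: (0,0) (0,1) (-1,1) (-1,2) (-2,2) (-2,1) (-2,0)

Derivation:
Initial moves: DLULDL
Fold: move[0]->U => ULULDL (positions: [(0, 0), (0, 1), (-1, 1), (-1, 2), (-2, 2), (-2, 1), (-3, 1)])
Fold: move[5]->D => ULULDD (positions: [(0, 0), (0, 1), (-1, 1), (-1, 2), (-2, 2), (-2, 1), (-2, 0)])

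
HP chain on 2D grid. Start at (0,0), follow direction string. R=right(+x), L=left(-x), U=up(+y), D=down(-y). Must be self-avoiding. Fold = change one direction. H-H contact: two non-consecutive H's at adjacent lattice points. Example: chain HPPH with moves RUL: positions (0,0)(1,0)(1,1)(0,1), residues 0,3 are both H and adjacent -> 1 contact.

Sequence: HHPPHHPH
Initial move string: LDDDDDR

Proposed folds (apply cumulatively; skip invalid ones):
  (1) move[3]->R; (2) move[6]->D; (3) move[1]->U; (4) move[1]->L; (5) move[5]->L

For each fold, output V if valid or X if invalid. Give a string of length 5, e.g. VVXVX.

Initial: LDDDDDR -> [(0, 0), (-1, 0), (-1, -1), (-1, -2), (-1, -3), (-1, -4), (-1, -5), (0, -5)]
Fold 1: move[3]->R => LDDRDDR VALID
Fold 2: move[6]->D => LDDRDDD VALID
Fold 3: move[1]->U => LUDRDDD INVALID (collision), skipped
Fold 4: move[1]->L => LLDRDDD VALID
Fold 5: move[5]->L => LLDRDLD VALID

Answer: VVXVV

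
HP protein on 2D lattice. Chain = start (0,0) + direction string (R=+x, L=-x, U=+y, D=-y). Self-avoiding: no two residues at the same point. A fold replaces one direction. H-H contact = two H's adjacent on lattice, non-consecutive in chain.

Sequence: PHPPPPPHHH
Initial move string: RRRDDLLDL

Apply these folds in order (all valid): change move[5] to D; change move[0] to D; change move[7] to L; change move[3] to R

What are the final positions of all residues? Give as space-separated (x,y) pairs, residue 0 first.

Answer: (0,0) (0,-1) (1,-1) (2,-1) (3,-1) (3,-2) (3,-3) (2,-3) (1,-3) (0,-3)

Derivation:
Initial moves: RRRDDLLDL
Fold: move[5]->D => RRRDDDLDL (positions: [(0, 0), (1, 0), (2, 0), (3, 0), (3, -1), (3, -2), (3, -3), (2, -3), (2, -4), (1, -4)])
Fold: move[0]->D => DRRDDDLDL (positions: [(0, 0), (0, -1), (1, -1), (2, -1), (2, -2), (2, -3), (2, -4), (1, -4), (1, -5), (0, -5)])
Fold: move[7]->L => DRRDDDLLL (positions: [(0, 0), (0, -1), (1, -1), (2, -1), (2, -2), (2, -3), (2, -4), (1, -4), (0, -4), (-1, -4)])
Fold: move[3]->R => DRRRDDLLL (positions: [(0, 0), (0, -1), (1, -1), (2, -1), (3, -1), (3, -2), (3, -3), (2, -3), (1, -3), (0, -3)])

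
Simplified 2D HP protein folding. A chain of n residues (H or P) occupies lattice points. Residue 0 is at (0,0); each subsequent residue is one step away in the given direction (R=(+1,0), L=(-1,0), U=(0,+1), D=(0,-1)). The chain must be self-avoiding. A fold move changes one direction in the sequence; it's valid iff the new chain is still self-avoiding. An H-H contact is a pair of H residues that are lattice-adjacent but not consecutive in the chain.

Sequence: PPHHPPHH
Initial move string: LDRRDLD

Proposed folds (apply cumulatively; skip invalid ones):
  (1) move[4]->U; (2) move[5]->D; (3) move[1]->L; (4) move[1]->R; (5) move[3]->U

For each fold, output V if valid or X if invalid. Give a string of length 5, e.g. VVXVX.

Answer: XVXXX

Derivation:
Initial: LDRRDLD -> [(0, 0), (-1, 0), (-1, -1), (0, -1), (1, -1), (1, -2), (0, -2), (0, -3)]
Fold 1: move[4]->U => LDRRULD INVALID (collision), skipped
Fold 2: move[5]->D => LDRRDDD VALID
Fold 3: move[1]->L => LLRRDDD INVALID (collision), skipped
Fold 4: move[1]->R => LRRRDDD INVALID (collision), skipped
Fold 5: move[3]->U => LDRUDDD INVALID (collision), skipped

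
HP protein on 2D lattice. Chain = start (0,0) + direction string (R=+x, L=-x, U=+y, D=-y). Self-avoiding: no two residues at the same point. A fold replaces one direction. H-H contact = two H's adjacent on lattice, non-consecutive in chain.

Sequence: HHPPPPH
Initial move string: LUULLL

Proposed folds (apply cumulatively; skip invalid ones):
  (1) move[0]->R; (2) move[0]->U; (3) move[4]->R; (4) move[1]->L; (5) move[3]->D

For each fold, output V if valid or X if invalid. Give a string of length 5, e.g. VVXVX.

Answer: VVXVX

Derivation:
Initial: LUULLL -> [(0, 0), (-1, 0), (-1, 1), (-1, 2), (-2, 2), (-3, 2), (-4, 2)]
Fold 1: move[0]->R => RUULLL VALID
Fold 2: move[0]->U => UUULLL VALID
Fold 3: move[4]->R => UUULRL INVALID (collision), skipped
Fold 4: move[1]->L => ULULLL VALID
Fold 5: move[3]->D => ULUDLL INVALID (collision), skipped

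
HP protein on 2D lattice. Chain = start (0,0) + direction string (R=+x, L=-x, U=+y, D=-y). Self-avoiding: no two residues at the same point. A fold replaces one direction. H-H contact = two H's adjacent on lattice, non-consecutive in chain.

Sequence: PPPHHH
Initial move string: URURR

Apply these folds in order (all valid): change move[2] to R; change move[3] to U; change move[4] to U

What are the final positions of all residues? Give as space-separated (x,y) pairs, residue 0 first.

Answer: (0,0) (0,1) (1,1) (2,1) (2,2) (2,3)

Derivation:
Initial moves: URURR
Fold: move[2]->R => URRRR (positions: [(0, 0), (0, 1), (1, 1), (2, 1), (3, 1), (4, 1)])
Fold: move[3]->U => URRUR (positions: [(0, 0), (0, 1), (1, 1), (2, 1), (2, 2), (3, 2)])
Fold: move[4]->U => URRUU (positions: [(0, 0), (0, 1), (1, 1), (2, 1), (2, 2), (2, 3)])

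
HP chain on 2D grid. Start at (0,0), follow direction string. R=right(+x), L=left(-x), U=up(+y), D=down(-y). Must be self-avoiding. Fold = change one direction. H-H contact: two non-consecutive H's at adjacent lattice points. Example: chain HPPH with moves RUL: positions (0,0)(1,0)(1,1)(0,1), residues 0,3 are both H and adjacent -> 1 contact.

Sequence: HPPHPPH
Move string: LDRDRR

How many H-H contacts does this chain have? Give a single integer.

Positions: [(0, 0), (-1, 0), (-1, -1), (0, -1), (0, -2), (1, -2), (2, -2)]
H-H contact: residue 0 @(0,0) - residue 3 @(0, -1)

Answer: 1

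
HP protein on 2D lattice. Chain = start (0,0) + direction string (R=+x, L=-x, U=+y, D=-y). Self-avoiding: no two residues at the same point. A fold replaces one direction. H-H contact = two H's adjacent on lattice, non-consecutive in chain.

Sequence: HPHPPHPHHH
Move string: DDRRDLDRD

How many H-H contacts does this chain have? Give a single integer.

Positions: [(0, 0), (0, -1), (0, -2), (1, -2), (2, -2), (2, -3), (1, -3), (1, -4), (2, -4), (2, -5)]
H-H contact: residue 5 @(2,-3) - residue 8 @(2, -4)

Answer: 1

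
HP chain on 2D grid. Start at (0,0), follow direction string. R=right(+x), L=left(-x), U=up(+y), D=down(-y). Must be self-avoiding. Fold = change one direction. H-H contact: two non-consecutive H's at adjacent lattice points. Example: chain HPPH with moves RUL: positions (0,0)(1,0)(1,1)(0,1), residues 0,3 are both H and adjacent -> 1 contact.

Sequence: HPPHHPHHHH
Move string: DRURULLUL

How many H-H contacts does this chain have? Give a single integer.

Answer: 3

Derivation:
Positions: [(0, 0), (0, -1), (1, -1), (1, 0), (2, 0), (2, 1), (1, 1), (0, 1), (0, 2), (-1, 2)]
H-H contact: residue 0 @(0,0) - residue 3 @(1, 0)
H-H contact: residue 0 @(0,0) - residue 7 @(0, 1)
H-H contact: residue 3 @(1,0) - residue 6 @(1, 1)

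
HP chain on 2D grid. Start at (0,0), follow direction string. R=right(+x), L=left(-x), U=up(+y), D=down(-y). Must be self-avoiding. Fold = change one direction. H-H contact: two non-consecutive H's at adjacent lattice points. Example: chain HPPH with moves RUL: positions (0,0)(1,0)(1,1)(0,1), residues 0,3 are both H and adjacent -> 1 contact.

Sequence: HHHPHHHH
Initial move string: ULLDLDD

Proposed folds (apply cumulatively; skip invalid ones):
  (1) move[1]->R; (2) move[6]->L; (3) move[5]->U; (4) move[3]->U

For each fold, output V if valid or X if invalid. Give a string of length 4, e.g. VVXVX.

Initial: ULLDLDD -> [(0, 0), (0, 1), (-1, 1), (-2, 1), (-2, 0), (-3, 0), (-3, -1), (-3, -2)]
Fold 1: move[1]->R => URLDLDD INVALID (collision), skipped
Fold 2: move[6]->L => ULLDLDL VALID
Fold 3: move[5]->U => ULLDLUL VALID
Fold 4: move[3]->U => ULLULUL VALID

Answer: XVVV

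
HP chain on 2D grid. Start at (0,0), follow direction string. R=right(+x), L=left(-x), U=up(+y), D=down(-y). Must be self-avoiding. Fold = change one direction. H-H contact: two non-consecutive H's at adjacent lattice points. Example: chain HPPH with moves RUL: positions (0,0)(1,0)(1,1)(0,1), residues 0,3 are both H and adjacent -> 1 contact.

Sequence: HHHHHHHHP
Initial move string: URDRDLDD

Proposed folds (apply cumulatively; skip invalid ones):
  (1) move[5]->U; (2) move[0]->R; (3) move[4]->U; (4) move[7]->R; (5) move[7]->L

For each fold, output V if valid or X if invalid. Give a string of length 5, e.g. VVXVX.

Initial: URDRDLDD -> [(0, 0), (0, 1), (1, 1), (1, 0), (2, 0), (2, -1), (1, -1), (1, -2), (1, -3)]
Fold 1: move[5]->U => URDRDUDD INVALID (collision), skipped
Fold 2: move[0]->R => RRDRDLDD VALID
Fold 3: move[4]->U => RRDRULDD INVALID (collision), skipped
Fold 4: move[7]->R => RRDRDLDR VALID
Fold 5: move[7]->L => RRDRDLDL VALID

Answer: XVXVV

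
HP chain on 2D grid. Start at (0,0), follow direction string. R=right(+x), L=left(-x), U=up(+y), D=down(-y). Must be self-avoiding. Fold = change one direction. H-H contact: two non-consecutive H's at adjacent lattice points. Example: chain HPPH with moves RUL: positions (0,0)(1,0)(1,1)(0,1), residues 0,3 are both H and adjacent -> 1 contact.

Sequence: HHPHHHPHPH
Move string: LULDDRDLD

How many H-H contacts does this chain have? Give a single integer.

Positions: [(0, 0), (-1, 0), (-1, 1), (-2, 1), (-2, 0), (-2, -1), (-1, -1), (-1, -2), (-2, -2), (-2, -3)]
H-H contact: residue 1 @(-1,0) - residue 4 @(-2, 0)

Answer: 1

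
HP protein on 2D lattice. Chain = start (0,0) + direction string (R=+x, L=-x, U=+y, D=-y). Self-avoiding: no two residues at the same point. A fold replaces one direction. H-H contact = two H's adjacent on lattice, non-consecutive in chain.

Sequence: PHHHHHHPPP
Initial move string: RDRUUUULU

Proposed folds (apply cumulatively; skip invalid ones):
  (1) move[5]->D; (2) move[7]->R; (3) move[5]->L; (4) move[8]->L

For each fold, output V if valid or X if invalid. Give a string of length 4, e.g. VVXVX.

Answer: XVVX

Derivation:
Initial: RDRUUUULU -> [(0, 0), (1, 0), (1, -1), (2, -1), (2, 0), (2, 1), (2, 2), (2, 3), (1, 3), (1, 4)]
Fold 1: move[5]->D => RDRUUDULU INVALID (collision), skipped
Fold 2: move[7]->R => RDRUUUURU VALID
Fold 3: move[5]->L => RDRUULURU VALID
Fold 4: move[8]->L => RDRUULURL INVALID (collision), skipped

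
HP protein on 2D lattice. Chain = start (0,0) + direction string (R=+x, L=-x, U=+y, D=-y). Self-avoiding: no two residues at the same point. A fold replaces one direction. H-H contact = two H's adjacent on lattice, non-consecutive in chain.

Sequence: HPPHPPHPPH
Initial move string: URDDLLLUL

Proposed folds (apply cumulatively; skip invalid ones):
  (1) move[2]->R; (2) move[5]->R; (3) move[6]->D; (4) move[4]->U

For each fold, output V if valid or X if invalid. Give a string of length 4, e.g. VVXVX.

Initial: URDDLLLUL -> [(0, 0), (0, 1), (1, 1), (1, 0), (1, -1), (0, -1), (-1, -1), (-2, -1), (-2, 0), (-3, 0)]
Fold 1: move[2]->R => URRDLLLUL INVALID (collision), skipped
Fold 2: move[5]->R => URDDLRLUL INVALID (collision), skipped
Fold 3: move[6]->D => URDDLLDUL INVALID (collision), skipped
Fold 4: move[4]->U => URDDULLUL INVALID (collision), skipped

Answer: XXXX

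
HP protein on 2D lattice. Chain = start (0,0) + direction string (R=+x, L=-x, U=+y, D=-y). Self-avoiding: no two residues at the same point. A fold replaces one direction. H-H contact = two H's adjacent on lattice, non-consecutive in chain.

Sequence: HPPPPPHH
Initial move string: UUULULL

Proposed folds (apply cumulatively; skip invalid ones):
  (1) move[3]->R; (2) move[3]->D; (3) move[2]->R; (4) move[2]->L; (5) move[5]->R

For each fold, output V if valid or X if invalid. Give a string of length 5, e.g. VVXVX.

Answer: VXVXX

Derivation:
Initial: UUULULL -> [(0, 0), (0, 1), (0, 2), (0, 3), (-1, 3), (-1, 4), (-2, 4), (-3, 4)]
Fold 1: move[3]->R => UUURULL VALID
Fold 2: move[3]->D => UUUDULL INVALID (collision), skipped
Fold 3: move[2]->R => UURRULL VALID
Fold 4: move[2]->L => UULRULL INVALID (collision), skipped
Fold 5: move[5]->R => UURRURL INVALID (collision), skipped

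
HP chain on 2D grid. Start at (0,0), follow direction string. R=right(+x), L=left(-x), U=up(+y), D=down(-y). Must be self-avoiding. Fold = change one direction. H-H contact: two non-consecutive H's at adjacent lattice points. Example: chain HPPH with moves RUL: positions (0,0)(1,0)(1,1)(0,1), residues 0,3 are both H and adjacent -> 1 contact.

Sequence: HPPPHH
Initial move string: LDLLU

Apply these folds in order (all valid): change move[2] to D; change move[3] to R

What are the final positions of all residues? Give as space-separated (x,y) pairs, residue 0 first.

Initial moves: LDLLU
Fold: move[2]->D => LDDLU (positions: [(0, 0), (-1, 0), (-1, -1), (-1, -2), (-2, -2), (-2, -1)])
Fold: move[3]->R => LDDRU (positions: [(0, 0), (-1, 0), (-1, -1), (-1, -2), (0, -2), (0, -1)])

Answer: (0,0) (-1,0) (-1,-1) (-1,-2) (0,-2) (0,-1)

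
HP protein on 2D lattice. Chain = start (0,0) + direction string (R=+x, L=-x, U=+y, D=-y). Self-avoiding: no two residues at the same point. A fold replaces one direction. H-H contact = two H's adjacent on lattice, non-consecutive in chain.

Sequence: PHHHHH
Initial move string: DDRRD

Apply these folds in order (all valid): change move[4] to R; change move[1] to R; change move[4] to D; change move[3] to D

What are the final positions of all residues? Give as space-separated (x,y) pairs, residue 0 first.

Initial moves: DDRRD
Fold: move[4]->R => DDRRR (positions: [(0, 0), (0, -1), (0, -2), (1, -2), (2, -2), (3, -2)])
Fold: move[1]->R => DRRRR (positions: [(0, 0), (0, -1), (1, -1), (2, -1), (3, -1), (4, -1)])
Fold: move[4]->D => DRRRD (positions: [(0, 0), (0, -1), (1, -1), (2, -1), (3, -1), (3, -2)])
Fold: move[3]->D => DRRDD (positions: [(0, 0), (0, -1), (1, -1), (2, -1), (2, -2), (2, -3)])

Answer: (0,0) (0,-1) (1,-1) (2,-1) (2,-2) (2,-3)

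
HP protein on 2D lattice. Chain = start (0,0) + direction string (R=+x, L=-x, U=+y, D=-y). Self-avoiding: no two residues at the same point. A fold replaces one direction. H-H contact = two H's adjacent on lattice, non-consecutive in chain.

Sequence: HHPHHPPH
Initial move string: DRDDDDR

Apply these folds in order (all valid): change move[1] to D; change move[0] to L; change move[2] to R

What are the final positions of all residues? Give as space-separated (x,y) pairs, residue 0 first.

Initial moves: DRDDDDR
Fold: move[1]->D => DDDDDDR (positions: [(0, 0), (0, -1), (0, -2), (0, -3), (0, -4), (0, -5), (0, -6), (1, -6)])
Fold: move[0]->L => LDDDDDR (positions: [(0, 0), (-1, 0), (-1, -1), (-1, -2), (-1, -3), (-1, -4), (-1, -5), (0, -5)])
Fold: move[2]->R => LDRDDDR (positions: [(0, 0), (-1, 0), (-1, -1), (0, -1), (0, -2), (0, -3), (0, -4), (1, -4)])

Answer: (0,0) (-1,0) (-1,-1) (0,-1) (0,-2) (0,-3) (0,-4) (1,-4)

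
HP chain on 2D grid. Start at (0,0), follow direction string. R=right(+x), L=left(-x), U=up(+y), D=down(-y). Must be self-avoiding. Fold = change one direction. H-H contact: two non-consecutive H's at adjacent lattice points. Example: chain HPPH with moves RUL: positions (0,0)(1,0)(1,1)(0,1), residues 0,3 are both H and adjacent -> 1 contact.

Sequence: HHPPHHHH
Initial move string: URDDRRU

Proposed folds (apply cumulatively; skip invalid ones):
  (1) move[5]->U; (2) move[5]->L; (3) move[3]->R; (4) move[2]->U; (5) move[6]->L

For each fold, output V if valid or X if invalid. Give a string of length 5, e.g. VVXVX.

Initial: URDDRRU -> [(0, 0), (0, 1), (1, 1), (1, 0), (1, -1), (2, -1), (3, -1), (3, 0)]
Fold 1: move[5]->U => URDDRUU VALID
Fold 2: move[5]->L => URDDRLU INVALID (collision), skipped
Fold 3: move[3]->R => URDRRUU VALID
Fold 4: move[2]->U => URURRUU VALID
Fold 5: move[6]->L => URURRUL VALID

Answer: VXVVV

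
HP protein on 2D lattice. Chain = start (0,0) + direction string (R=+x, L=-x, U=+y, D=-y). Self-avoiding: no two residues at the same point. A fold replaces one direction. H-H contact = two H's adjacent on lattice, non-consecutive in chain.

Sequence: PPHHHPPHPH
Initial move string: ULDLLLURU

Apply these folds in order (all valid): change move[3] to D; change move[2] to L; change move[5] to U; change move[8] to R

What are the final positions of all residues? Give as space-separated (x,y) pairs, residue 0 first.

Answer: (0,0) (0,1) (-1,1) (-2,1) (-2,0) (-3,0) (-3,1) (-3,2) (-2,2) (-1,2)

Derivation:
Initial moves: ULDLLLURU
Fold: move[3]->D => ULDDLLURU (positions: [(0, 0), (0, 1), (-1, 1), (-1, 0), (-1, -1), (-2, -1), (-3, -1), (-3, 0), (-2, 0), (-2, 1)])
Fold: move[2]->L => ULLDLLURU (positions: [(0, 0), (0, 1), (-1, 1), (-2, 1), (-2, 0), (-3, 0), (-4, 0), (-4, 1), (-3, 1), (-3, 2)])
Fold: move[5]->U => ULLDLUURU (positions: [(0, 0), (0, 1), (-1, 1), (-2, 1), (-2, 0), (-3, 0), (-3, 1), (-3, 2), (-2, 2), (-2, 3)])
Fold: move[8]->R => ULLDLUURR (positions: [(0, 0), (0, 1), (-1, 1), (-2, 1), (-2, 0), (-3, 0), (-3, 1), (-3, 2), (-2, 2), (-1, 2)])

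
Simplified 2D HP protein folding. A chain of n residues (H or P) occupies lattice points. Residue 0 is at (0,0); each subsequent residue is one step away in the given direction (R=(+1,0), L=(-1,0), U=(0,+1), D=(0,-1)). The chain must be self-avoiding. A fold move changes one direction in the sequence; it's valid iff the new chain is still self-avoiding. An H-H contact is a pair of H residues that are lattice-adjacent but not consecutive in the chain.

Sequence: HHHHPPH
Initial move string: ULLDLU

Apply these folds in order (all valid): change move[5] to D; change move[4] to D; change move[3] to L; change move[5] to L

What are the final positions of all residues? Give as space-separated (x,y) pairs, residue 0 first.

Answer: (0,0) (0,1) (-1,1) (-2,1) (-3,1) (-3,0) (-4,0)

Derivation:
Initial moves: ULLDLU
Fold: move[5]->D => ULLDLD (positions: [(0, 0), (0, 1), (-1, 1), (-2, 1), (-2, 0), (-3, 0), (-3, -1)])
Fold: move[4]->D => ULLDDD (positions: [(0, 0), (0, 1), (-1, 1), (-2, 1), (-2, 0), (-2, -1), (-2, -2)])
Fold: move[3]->L => ULLLDD (positions: [(0, 0), (0, 1), (-1, 1), (-2, 1), (-3, 1), (-3, 0), (-3, -1)])
Fold: move[5]->L => ULLLDL (positions: [(0, 0), (0, 1), (-1, 1), (-2, 1), (-3, 1), (-3, 0), (-4, 0)])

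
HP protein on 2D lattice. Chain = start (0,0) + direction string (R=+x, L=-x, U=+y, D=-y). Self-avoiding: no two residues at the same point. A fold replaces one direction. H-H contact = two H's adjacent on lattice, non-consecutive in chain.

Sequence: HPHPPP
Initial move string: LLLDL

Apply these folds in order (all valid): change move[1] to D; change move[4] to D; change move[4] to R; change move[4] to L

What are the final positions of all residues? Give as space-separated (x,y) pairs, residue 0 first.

Answer: (0,0) (-1,0) (-1,-1) (-2,-1) (-2,-2) (-3,-2)

Derivation:
Initial moves: LLLDL
Fold: move[1]->D => LDLDL (positions: [(0, 0), (-1, 0), (-1, -1), (-2, -1), (-2, -2), (-3, -2)])
Fold: move[4]->D => LDLDD (positions: [(0, 0), (-1, 0), (-1, -1), (-2, -1), (-2, -2), (-2, -3)])
Fold: move[4]->R => LDLDR (positions: [(0, 0), (-1, 0), (-1, -1), (-2, -1), (-2, -2), (-1, -2)])
Fold: move[4]->L => LDLDL (positions: [(0, 0), (-1, 0), (-1, -1), (-2, -1), (-2, -2), (-3, -2)])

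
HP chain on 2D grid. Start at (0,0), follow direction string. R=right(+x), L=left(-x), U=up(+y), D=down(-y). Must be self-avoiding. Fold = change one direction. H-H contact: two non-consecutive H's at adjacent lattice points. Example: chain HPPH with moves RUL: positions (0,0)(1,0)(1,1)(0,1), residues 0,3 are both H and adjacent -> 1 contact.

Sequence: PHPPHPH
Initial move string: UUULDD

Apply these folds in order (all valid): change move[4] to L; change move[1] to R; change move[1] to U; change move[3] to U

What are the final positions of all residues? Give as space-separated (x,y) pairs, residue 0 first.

Initial moves: UUULDD
Fold: move[4]->L => UUULLD (positions: [(0, 0), (0, 1), (0, 2), (0, 3), (-1, 3), (-2, 3), (-2, 2)])
Fold: move[1]->R => URULLD (positions: [(0, 0), (0, 1), (1, 1), (1, 2), (0, 2), (-1, 2), (-1, 1)])
Fold: move[1]->U => UUULLD (positions: [(0, 0), (0, 1), (0, 2), (0, 3), (-1, 3), (-2, 3), (-2, 2)])
Fold: move[3]->U => UUUULD (positions: [(0, 0), (0, 1), (0, 2), (0, 3), (0, 4), (-1, 4), (-1, 3)])

Answer: (0,0) (0,1) (0,2) (0,3) (0,4) (-1,4) (-1,3)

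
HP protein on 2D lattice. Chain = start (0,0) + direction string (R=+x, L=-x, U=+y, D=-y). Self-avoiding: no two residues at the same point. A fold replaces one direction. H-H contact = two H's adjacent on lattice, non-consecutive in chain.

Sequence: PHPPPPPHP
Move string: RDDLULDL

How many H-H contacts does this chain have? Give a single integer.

Answer: 0

Derivation:
Positions: [(0, 0), (1, 0), (1, -1), (1, -2), (0, -2), (0, -1), (-1, -1), (-1, -2), (-2, -2)]
No H-H contacts found.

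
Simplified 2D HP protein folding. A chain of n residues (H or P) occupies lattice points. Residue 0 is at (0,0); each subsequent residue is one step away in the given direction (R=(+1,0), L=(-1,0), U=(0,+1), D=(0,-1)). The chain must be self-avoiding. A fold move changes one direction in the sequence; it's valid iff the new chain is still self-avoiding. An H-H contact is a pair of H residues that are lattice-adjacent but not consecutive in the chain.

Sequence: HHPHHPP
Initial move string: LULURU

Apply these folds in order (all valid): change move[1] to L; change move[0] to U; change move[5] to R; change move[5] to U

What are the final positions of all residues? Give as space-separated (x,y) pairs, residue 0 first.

Initial moves: LULURU
Fold: move[1]->L => LLLURU (positions: [(0, 0), (-1, 0), (-2, 0), (-3, 0), (-3, 1), (-2, 1), (-2, 2)])
Fold: move[0]->U => ULLURU (positions: [(0, 0), (0, 1), (-1, 1), (-2, 1), (-2, 2), (-1, 2), (-1, 3)])
Fold: move[5]->R => ULLURR (positions: [(0, 0), (0, 1), (-1, 1), (-2, 1), (-2, 2), (-1, 2), (0, 2)])
Fold: move[5]->U => ULLURU (positions: [(0, 0), (0, 1), (-1, 1), (-2, 1), (-2, 2), (-1, 2), (-1, 3)])

Answer: (0,0) (0,1) (-1,1) (-2,1) (-2,2) (-1,2) (-1,3)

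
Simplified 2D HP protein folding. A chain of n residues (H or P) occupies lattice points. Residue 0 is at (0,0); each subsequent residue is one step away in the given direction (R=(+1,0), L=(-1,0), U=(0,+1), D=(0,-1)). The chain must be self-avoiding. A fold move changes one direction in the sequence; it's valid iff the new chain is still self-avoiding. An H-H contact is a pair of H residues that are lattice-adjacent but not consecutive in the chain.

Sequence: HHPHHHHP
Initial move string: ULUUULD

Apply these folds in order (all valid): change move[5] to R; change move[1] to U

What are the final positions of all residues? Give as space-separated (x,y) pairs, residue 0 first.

Answer: (0,0) (0,1) (0,2) (0,3) (0,4) (0,5) (1,5) (1,4)

Derivation:
Initial moves: ULUUULD
Fold: move[5]->R => ULUUURD (positions: [(0, 0), (0, 1), (-1, 1), (-1, 2), (-1, 3), (-1, 4), (0, 4), (0, 3)])
Fold: move[1]->U => UUUUURD (positions: [(0, 0), (0, 1), (0, 2), (0, 3), (0, 4), (0, 5), (1, 5), (1, 4)])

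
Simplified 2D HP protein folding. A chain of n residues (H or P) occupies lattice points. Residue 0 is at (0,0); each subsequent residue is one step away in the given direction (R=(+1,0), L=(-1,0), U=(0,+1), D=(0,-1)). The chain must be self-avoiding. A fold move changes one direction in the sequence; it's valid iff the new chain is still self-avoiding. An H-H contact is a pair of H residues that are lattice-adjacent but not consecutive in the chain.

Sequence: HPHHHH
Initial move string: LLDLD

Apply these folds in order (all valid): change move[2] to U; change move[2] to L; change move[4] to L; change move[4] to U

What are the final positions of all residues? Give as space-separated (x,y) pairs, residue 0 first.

Initial moves: LLDLD
Fold: move[2]->U => LLULD (positions: [(0, 0), (-1, 0), (-2, 0), (-2, 1), (-3, 1), (-3, 0)])
Fold: move[2]->L => LLLLD (positions: [(0, 0), (-1, 0), (-2, 0), (-3, 0), (-4, 0), (-4, -1)])
Fold: move[4]->L => LLLLL (positions: [(0, 0), (-1, 0), (-2, 0), (-3, 0), (-4, 0), (-5, 0)])
Fold: move[4]->U => LLLLU (positions: [(0, 0), (-1, 0), (-2, 0), (-3, 0), (-4, 0), (-4, 1)])

Answer: (0,0) (-1,0) (-2,0) (-3,0) (-4,0) (-4,1)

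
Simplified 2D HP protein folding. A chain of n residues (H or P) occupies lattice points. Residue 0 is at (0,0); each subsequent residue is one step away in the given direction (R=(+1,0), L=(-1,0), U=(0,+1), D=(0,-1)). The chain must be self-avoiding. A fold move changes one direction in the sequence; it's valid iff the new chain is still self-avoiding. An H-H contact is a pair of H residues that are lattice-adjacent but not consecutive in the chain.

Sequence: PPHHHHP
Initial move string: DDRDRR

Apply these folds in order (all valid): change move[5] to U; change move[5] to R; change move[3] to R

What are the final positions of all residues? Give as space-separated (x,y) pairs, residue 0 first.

Initial moves: DDRDRR
Fold: move[5]->U => DDRDRU (positions: [(0, 0), (0, -1), (0, -2), (1, -2), (1, -3), (2, -3), (2, -2)])
Fold: move[5]->R => DDRDRR (positions: [(0, 0), (0, -1), (0, -2), (1, -2), (1, -3), (2, -3), (3, -3)])
Fold: move[3]->R => DDRRRR (positions: [(0, 0), (0, -1), (0, -2), (1, -2), (2, -2), (3, -2), (4, -2)])

Answer: (0,0) (0,-1) (0,-2) (1,-2) (2,-2) (3,-2) (4,-2)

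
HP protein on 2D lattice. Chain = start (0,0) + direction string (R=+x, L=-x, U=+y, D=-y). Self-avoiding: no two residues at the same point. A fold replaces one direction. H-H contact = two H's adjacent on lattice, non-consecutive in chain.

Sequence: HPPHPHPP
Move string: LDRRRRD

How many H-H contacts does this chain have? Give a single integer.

Positions: [(0, 0), (-1, 0), (-1, -1), (0, -1), (1, -1), (2, -1), (3, -1), (3, -2)]
H-H contact: residue 0 @(0,0) - residue 3 @(0, -1)

Answer: 1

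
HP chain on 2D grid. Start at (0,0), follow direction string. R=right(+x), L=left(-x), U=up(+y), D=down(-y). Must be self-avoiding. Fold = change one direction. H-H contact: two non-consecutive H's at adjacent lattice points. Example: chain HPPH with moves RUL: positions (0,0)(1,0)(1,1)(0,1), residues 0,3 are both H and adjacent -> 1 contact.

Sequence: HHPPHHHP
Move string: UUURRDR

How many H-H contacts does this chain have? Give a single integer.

Answer: 0

Derivation:
Positions: [(0, 0), (0, 1), (0, 2), (0, 3), (1, 3), (2, 3), (2, 2), (3, 2)]
No H-H contacts found.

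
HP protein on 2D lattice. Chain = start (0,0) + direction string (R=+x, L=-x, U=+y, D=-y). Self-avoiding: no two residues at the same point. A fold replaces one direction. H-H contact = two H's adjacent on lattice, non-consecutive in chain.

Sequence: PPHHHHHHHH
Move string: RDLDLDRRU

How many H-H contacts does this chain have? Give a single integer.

Answer: 3

Derivation:
Positions: [(0, 0), (1, 0), (1, -1), (0, -1), (0, -2), (-1, -2), (-1, -3), (0, -3), (1, -3), (1, -2)]
H-H contact: residue 2 @(1,-1) - residue 9 @(1, -2)
H-H contact: residue 4 @(0,-2) - residue 9 @(1, -2)
H-H contact: residue 4 @(0,-2) - residue 7 @(0, -3)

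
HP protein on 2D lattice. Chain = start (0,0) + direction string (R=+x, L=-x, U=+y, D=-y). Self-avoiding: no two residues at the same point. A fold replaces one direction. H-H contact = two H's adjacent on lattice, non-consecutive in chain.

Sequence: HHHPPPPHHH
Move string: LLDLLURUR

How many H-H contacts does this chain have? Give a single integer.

Answer: 2

Derivation:
Positions: [(0, 0), (-1, 0), (-2, 0), (-2, -1), (-3, -1), (-4, -1), (-4, 0), (-3, 0), (-3, 1), (-2, 1)]
H-H contact: residue 2 @(-2,0) - residue 7 @(-3, 0)
H-H contact: residue 2 @(-2,0) - residue 9 @(-2, 1)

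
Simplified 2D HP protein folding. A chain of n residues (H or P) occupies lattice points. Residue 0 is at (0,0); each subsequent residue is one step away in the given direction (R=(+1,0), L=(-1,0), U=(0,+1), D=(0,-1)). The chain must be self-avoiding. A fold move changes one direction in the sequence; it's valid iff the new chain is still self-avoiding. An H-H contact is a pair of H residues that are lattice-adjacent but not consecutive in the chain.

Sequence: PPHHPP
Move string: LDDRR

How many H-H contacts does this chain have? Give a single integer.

Positions: [(0, 0), (-1, 0), (-1, -1), (-1, -2), (0, -2), (1, -2)]
No H-H contacts found.

Answer: 0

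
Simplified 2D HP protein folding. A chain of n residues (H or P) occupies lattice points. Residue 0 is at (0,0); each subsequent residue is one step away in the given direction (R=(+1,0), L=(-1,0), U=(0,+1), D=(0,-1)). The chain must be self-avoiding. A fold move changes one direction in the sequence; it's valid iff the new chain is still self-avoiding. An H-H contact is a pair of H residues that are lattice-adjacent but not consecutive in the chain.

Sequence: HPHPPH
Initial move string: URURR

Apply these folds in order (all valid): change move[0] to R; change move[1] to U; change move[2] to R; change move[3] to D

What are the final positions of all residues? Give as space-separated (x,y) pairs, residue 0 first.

Answer: (0,0) (1,0) (1,1) (2,1) (2,0) (3,0)

Derivation:
Initial moves: URURR
Fold: move[0]->R => RRURR (positions: [(0, 0), (1, 0), (2, 0), (2, 1), (3, 1), (4, 1)])
Fold: move[1]->U => RUURR (positions: [(0, 0), (1, 0), (1, 1), (1, 2), (2, 2), (3, 2)])
Fold: move[2]->R => RURRR (positions: [(0, 0), (1, 0), (1, 1), (2, 1), (3, 1), (4, 1)])
Fold: move[3]->D => RURDR (positions: [(0, 0), (1, 0), (1, 1), (2, 1), (2, 0), (3, 0)])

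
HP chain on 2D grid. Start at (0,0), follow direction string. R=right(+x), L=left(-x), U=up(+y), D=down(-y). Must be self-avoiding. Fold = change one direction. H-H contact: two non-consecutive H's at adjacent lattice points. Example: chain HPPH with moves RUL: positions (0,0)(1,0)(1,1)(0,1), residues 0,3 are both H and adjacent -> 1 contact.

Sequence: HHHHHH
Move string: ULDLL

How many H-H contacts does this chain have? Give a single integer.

Positions: [(0, 0), (0, 1), (-1, 1), (-1, 0), (-2, 0), (-3, 0)]
H-H contact: residue 0 @(0,0) - residue 3 @(-1, 0)

Answer: 1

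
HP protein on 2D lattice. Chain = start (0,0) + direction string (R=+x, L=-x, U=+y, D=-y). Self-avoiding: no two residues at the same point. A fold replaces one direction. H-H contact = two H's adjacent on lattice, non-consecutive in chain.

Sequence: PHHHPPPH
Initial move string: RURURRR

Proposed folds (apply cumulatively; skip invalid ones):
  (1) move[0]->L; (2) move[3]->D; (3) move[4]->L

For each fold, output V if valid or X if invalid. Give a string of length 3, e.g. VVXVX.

Answer: VXX

Derivation:
Initial: RURURRR -> [(0, 0), (1, 0), (1, 1), (2, 1), (2, 2), (3, 2), (4, 2), (5, 2)]
Fold 1: move[0]->L => LURURRR VALID
Fold 2: move[3]->D => LURDRRR INVALID (collision), skipped
Fold 3: move[4]->L => LURULRR INVALID (collision), skipped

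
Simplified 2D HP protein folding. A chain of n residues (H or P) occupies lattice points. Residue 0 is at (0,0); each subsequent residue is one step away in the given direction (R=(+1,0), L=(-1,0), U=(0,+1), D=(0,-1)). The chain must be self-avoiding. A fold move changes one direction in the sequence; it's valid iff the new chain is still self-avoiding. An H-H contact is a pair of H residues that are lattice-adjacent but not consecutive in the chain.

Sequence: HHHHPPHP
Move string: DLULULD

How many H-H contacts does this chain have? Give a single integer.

Answer: 1

Derivation:
Positions: [(0, 0), (0, -1), (-1, -1), (-1, 0), (-2, 0), (-2, 1), (-3, 1), (-3, 0)]
H-H contact: residue 0 @(0,0) - residue 3 @(-1, 0)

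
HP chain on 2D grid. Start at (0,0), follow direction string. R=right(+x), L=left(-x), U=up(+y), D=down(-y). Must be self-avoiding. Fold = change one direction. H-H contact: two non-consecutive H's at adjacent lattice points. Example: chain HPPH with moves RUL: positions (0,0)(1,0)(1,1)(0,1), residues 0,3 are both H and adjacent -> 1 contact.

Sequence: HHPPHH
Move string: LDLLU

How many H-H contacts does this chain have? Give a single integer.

Positions: [(0, 0), (-1, 0), (-1, -1), (-2, -1), (-3, -1), (-3, 0)]
No H-H contacts found.

Answer: 0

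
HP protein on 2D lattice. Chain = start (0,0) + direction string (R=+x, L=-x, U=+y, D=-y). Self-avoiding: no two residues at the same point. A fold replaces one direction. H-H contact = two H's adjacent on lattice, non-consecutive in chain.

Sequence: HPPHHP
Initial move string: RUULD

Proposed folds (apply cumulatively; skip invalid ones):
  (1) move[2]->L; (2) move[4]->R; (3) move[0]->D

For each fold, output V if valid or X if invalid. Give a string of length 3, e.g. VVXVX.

Answer: VXX

Derivation:
Initial: RUULD -> [(0, 0), (1, 0), (1, 1), (1, 2), (0, 2), (0, 1)]
Fold 1: move[2]->L => RULLD VALID
Fold 2: move[4]->R => RULLR INVALID (collision), skipped
Fold 3: move[0]->D => DULLD INVALID (collision), skipped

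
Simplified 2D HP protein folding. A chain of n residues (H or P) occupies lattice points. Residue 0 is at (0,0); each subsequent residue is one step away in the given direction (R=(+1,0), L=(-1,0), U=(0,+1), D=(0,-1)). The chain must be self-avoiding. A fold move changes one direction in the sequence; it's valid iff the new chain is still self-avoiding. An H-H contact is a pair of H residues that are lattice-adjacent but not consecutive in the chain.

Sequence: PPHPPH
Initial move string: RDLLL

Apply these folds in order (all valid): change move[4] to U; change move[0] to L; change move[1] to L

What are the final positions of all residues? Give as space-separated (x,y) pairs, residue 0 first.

Answer: (0,0) (-1,0) (-2,0) (-3,0) (-4,0) (-4,1)

Derivation:
Initial moves: RDLLL
Fold: move[4]->U => RDLLU (positions: [(0, 0), (1, 0), (1, -1), (0, -1), (-1, -1), (-1, 0)])
Fold: move[0]->L => LDLLU (positions: [(0, 0), (-1, 0), (-1, -1), (-2, -1), (-3, -1), (-3, 0)])
Fold: move[1]->L => LLLLU (positions: [(0, 0), (-1, 0), (-2, 0), (-3, 0), (-4, 0), (-4, 1)])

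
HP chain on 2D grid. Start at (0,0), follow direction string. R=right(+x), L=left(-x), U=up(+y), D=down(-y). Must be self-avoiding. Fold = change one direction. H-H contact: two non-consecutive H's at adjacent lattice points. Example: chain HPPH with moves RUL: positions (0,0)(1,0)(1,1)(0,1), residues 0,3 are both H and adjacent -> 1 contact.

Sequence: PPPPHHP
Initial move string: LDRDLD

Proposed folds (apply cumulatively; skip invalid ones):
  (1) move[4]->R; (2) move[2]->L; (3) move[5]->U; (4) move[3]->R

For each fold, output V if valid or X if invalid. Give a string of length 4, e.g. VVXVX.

Answer: VVXX

Derivation:
Initial: LDRDLD -> [(0, 0), (-1, 0), (-1, -1), (0, -1), (0, -2), (-1, -2), (-1, -3)]
Fold 1: move[4]->R => LDRDRD VALID
Fold 2: move[2]->L => LDLDRD VALID
Fold 3: move[5]->U => LDLDRU INVALID (collision), skipped
Fold 4: move[3]->R => LDLRRD INVALID (collision), skipped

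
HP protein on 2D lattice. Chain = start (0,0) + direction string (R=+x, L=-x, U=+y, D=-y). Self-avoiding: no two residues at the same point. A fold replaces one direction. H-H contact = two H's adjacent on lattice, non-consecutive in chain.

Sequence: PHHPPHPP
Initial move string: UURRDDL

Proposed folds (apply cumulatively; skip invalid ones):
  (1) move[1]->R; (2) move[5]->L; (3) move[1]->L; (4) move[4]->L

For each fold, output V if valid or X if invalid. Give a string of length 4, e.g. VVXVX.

Initial: UURRDDL -> [(0, 0), (0, 1), (0, 2), (1, 2), (2, 2), (2, 1), (2, 0), (1, 0)]
Fold 1: move[1]->R => URRRDDL VALID
Fold 2: move[5]->L => URRRDLL VALID
Fold 3: move[1]->L => ULRRDLL INVALID (collision), skipped
Fold 4: move[4]->L => URRRLLL INVALID (collision), skipped

Answer: VVXX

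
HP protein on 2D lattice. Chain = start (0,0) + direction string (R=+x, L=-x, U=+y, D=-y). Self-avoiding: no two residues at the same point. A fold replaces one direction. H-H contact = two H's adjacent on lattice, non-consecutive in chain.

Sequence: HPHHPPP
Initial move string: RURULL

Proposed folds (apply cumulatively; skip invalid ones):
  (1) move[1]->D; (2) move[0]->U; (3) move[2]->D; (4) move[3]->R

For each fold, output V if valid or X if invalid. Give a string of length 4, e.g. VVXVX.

Answer: XVXX

Derivation:
Initial: RURULL -> [(0, 0), (1, 0), (1, 1), (2, 1), (2, 2), (1, 2), (0, 2)]
Fold 1: move[1]->D => RDRULL INVALID (collision), skipped
Fold 2: move[0]->U => UURULL VALID
Fold 3: move[2]->D => UUDULL INVALID (collision), skipped
Fold 4: move[3]->R => UURRLL INVALID (collision), skipped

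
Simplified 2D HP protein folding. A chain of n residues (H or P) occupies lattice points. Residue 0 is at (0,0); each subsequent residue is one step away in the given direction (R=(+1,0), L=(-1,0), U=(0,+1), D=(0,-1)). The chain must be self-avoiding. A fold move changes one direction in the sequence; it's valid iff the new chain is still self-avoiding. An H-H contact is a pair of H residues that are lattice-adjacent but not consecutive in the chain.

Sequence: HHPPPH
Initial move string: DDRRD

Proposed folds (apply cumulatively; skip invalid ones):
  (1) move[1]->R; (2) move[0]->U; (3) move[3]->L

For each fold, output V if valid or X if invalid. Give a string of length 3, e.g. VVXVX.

Initial: DDRRD -> [(0, 0), (0, -1), (0, -2), (1, -2), (2, -2), (2, -3)]
Fold 1: move[1]->R => DRRRD VALID
Fold 2: move[0]->U => URRRD VALID
Fold 3: move[3]->L => URRLD INVALID (collision), skipped

Answer: VVX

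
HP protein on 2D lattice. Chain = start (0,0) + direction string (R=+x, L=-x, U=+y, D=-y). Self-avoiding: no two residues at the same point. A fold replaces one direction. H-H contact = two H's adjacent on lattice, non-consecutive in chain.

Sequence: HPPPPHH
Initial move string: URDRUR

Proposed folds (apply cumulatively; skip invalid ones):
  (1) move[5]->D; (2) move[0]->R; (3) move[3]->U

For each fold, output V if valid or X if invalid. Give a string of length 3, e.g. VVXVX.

Answer: XVX

Derivation:
Initial: URDRUR -> [(0, 0), (0, 1), (1, 1), (1, 0), (2, 0), (2, 1), (3, 1)]
Fold 1: move[5]->D => URDRUD INVALID (collision), skipped
Fold 2: move[0]->R => RRDRUR VALID
Fold 3: move[3]->U => RRDUUR INVALID (collision), skipped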